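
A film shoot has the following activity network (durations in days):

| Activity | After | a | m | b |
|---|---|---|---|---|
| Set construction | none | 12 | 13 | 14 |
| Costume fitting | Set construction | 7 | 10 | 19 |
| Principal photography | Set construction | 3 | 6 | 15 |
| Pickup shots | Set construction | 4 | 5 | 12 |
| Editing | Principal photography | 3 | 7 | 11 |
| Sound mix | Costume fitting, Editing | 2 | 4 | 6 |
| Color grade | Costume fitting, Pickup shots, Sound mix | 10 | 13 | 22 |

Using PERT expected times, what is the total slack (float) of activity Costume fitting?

te_Set construction = (12 + 4·13 + 14)/6 = 78/6 = 13
te_Costume fitting = (7 + 4·10 + 19)/6 = 66/6 = 11
te_Principal photography = (3 + 4·6 + 15)/6 = 42/6 = 7
te_Pickup shots = (4 + 4·5 + 12)/6 = 36/6 = 6
te_Editing = (3 + 4·7 + 11)/6 = 42/6 = 7
te_Sound mix = (2 + 4·4 + 6)/6 = 24/6 = 4
te_Color grade = (10 + 4·13 + 22)/6 = 84/6 = 14

Forward pass:
ES_Set construction = 0; EF_Set construction = 13
ES_Costume fitting = 13; EF_Costume fitting = 13+11 = 24
ES_Principal photography = 13; EF_Principal photography = 13+7 = 20
ES_Pickup shots = 13; EF_Pickup shots = 13+6 = 19
ES_Editing = 20; EF_Editing = 20+7 = 27
ES_Sound mix = max(EF_Costume fitting=24, EF_Editing=27) = 27; EF_Sound mix = 27+4 = 31
ES_Color grade = max(EF_Costume fitting=24, EF_Pickup shots=19, EF_Sound mix=31) = 31; EF_Color grade = 31+14 = 45
Expected project duration μ = 45 days. Critical path: Set construction → Principal photography → Editing → Sound mix → Color grade.

Backward pass:
LF_Color grade = 45; LS_Color grade = 45−14 = 31
LF_Sound mix = LS_Color grade = 31; LS_Sound mix = 31−4 = 27
LF_Editing = LS_Sound mix = 27; LS_Editing = 27−7 = 20
LF_Pickup shots = LS_Color grade = 31; LS_Pickup shots = 31−6 = 25
LF_Principal photography = LS_Editing = 20; LS_Principal photography = 20−7 = 13
LF_Costume fitting = min(LS_Sound mix=27, LS_Color grade=31) = 27; LS_Costume fitting = 27−11 = 16
LF_Set construction = min(LS_Costume fitting=16, LS_Principal photography=13, LS_Pickup shots=25) = 13; LS_Set construction = 13−13 = 0
Slack_Costume fitting = LS_Costume fitting − ES_Costume fitting = 16 − 13 = 3

3 days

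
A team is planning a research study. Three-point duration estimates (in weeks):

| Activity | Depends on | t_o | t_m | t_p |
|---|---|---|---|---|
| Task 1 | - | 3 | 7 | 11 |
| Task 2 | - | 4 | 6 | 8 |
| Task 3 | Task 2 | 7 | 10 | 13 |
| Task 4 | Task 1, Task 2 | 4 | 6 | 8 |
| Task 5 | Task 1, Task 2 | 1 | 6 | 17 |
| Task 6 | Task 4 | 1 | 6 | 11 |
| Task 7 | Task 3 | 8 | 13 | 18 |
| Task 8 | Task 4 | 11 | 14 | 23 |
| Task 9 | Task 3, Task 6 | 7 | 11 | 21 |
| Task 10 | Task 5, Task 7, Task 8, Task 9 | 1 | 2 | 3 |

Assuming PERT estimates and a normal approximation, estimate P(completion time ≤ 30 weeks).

0.178

te_Task 1 = (3 + 4·7 + 11)/6 = 42/6 = 7; σ²_Task 1 = ((11−3)/6)² = 1.778
te_Task 2 = (4 + 4·6 + 8)/6 = 36/6 = 6; σ²_Task 2 = ((8−4)/6)² = 0.444
te_Task 3 = (7 + 4·10 + 13)/6 = 60/6 = 10; σ²_Task 3 = ((13−7)/6)² = 1.000
te_Task 4 = (4 + 4·6 + 8)/6 = 36/6 = 6; σ²_Task 4 = ((8−4)/6)² = 0.444
te_Task 5 = (1 + 4·6 + 17)/6 = 42/6 = 7; σ²_Task 5 = ((17−1)/6)² = 7.111
te_Task 6 = (1 + 4·6 + 11)/6 = 36/6 = 6; σ²_Task 6 = ((11−1)/6)² = 2.778
te_Task 7 = (8 + 4·13 + 18)/6 = 78/6 = 13; σ²_Task 7 = ((18−8)/6)² = 2.778
te_Task 8 = (11 + 4·14 + 23)/6 = 90/6 = 15; σ²_Task 8 = ((23−11)/6)² = 4.000
te_Task 9 = (7 + 4·11 + 21)/6 = 72/6 = 12; σ²_Task 9 = ((21−7)/6)² = 5.444
te_Task 10 = (1 + 4·2 + 3)/6 = 12/6 = 2; σ²_Task 10 = ((3−1)/6)² = 0.111

Forward pass:
ES_Task 1 = 0; EF_Task 1 = 7
ES_Task 2 = 0; EF_Task 2 = 6
ES_Task 3 = 6; EF_Task 3 = 6+10 = 16
ES_Task 4 = max(EF_Task 1=7, EF_Task 2=6) = 7; EF_Task 4 = 7+6 = 13
ES_Task 5 = max(EF_Task 1=7, EF_Task 2=6) = 7; EF_Task 5 = 7+7 = 14
ES_Task 6 = 13; EF_Task 6 = 13+6 = 19
ES_Task 7 = 16; EF_Task 7 = 16+13 = 29
ES_Task 8 = 13; EF_Task 8 = 13+15 = 28
ES_Task 9 = max(EF_Task 3=16, EF_Task 6=19) = 19; EF_Task 9 = 19+12 = 31
ES_Task 10 = max(EF_Task 5=14, EF_Task 7=29, EF_Task 8=28, EF_Task 9=31) = 31; EF_Task 10 = 31+2 = 33
Expected project duration μ = 33 weeks. Critical path: Task 1 → Task 4 → Task 6 → Task 9 → Task 10.

Variance along critical path = 1.778 + 0.444 + 2.778 + 5.444 + 0.111 = 10.556; σ = √10.556 = 3.249 weeks.
Z = (30 − 33) / 3.249 = -0.923
P(T ≤ 30) = Φ(-0.923) ≈ 0.178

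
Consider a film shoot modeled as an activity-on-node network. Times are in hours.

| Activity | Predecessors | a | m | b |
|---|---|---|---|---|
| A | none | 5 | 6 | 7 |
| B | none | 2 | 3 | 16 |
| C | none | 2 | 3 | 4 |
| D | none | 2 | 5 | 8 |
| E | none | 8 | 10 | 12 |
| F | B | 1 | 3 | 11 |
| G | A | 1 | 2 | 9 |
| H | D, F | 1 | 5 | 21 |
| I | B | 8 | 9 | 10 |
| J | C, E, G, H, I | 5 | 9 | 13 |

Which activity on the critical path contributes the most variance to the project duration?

H

te_A = (5 + 4·6 + 7)/6 = 36/6 = 6; σ²_A = ((7−5)/6)² = 0.111
te_B = (2 + 4·3 + 16)/6 = 30/6 = 5; σ²_B = ((16−2)/6)² = 5.444
te_C = (2 + 4·3 + 4)/6 = 18/6 = 3; σ²_C = ((4−2)/6)² = 0.111
te_D = (2 + 4·5 + 8)/6 = 30/6 = 5; σ²_D = ((8−2)/6)² = 1.000
te_E = (8 + 4·10 + 12)/6 = 60/6 = 10; σ²_E = ((12−8)/6)² = 0.444
te_F = (1 + 4·3 + 11)/6 = 24/6 = 4; σ²_F = ((11−1)/6)² = 2.778
te_G = (1 + 4·2 + 9)/6 = 18/6 = 3; σ²_G = ((9−1)/6)² = 1.778
te_H = (1 + 4·5 + 21)/6 = 42/6 = 7; σ²_H = ((21−1)/6)² = 11.111
te_I = (8 + 4·9 + 10)/6 = 54/6 = 9; σ²_I = ((10−8)/6)² = 0.111
te_J = (5 + 4·9 + 13)/6 = 54/6 = 9; σ²_J = ((13−5)/6)² = 1.778

Forward pass:
ES_A = 0; EF_A = 6
ES_B = 0; EF_B = 5
ES_C = 0; EF_C = 3
ES_D = 0; EF_D = 5
ES_E = 0; EF_E = 10
ES_F = 5; EF_F = 5+4 = 9
ES_G = 6; EF_G = 6+3 = 9
ES_H = max(EF_D=5, EF_F=9) = 9; EF_H = 9+7 = 16
ES_I = 5; EF_I = 5+9 = 14
ES_J = max(EF_C=3, EF_E=10, EF_G=9, EF_H=16, EF_I=14) = 16; EF_J = 16+9 = 25
Expected project duration μ = 25 hours. Critical path: B → F → H → J.

Variances on critical path: σ²_B=5.444, σ²_F=2.778, σ²_H=11.111, σ²_J=1.778.
Largest is σ²_H = 11.111.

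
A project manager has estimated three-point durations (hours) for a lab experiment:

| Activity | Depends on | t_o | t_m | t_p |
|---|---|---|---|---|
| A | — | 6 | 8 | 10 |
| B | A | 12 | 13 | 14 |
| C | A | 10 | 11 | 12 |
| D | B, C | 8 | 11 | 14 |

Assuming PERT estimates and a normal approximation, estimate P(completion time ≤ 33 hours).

te_A = (6 + 4·8 + 10)/6 = 48/6 = 8; σ²_A = ((10−6)/6)² = 0.444
te_B = (12 + 4·13 + 14)/6 = 78/6 = 13; σ²_B = ((14−12)/6)² = 0.111
te_C = (10 + 4·11 + 12)/6 = 66/6 = 11; σ²_C = ((12−10)/6)² = 0.111
te_D = (8 + 4·11 + 14)/6 = 66/6 = 11; σ²_D = ((14−8)/6)² = 1.000

Forward pass:
ES_A = 0; EF_A = 8
ES_B = 8; EF_B = 8+13 = 21
ES_C = 8; EF_C = 8+11 = 19
ES_D = max(EF_B=21, EF_C=19) = 21; EF_D = 21+11 = 32
Expected project duration μ = 32 hours. Critical path: A → B → D.

Variance along critical path = 0.444 + 0.111 + 1.000 = 1.556; σ = √1.556 = 1.247 hours.
Z = (33 − 32) / 1.247 = 0.802
P(T ≤ 33) = Φ(0.802) ≈ 0.789

0.789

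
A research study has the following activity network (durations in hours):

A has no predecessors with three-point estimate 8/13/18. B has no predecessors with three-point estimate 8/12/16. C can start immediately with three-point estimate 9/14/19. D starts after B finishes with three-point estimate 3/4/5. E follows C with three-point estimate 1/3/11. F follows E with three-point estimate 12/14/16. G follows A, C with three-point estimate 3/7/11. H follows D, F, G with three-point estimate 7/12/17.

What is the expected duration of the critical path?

te_A = (8 + 4·13 + 18)/6 = 78/6 = 13
te_B = (8 + 4·12 + 16)/6 = 72/6 = 12
te_C = (9 + 4·14 + 19)/6 = 84/6 = 14
te_D = (3 + 4·4 + 5)/6 = 24/6 = 4
te_E = (1 + 4·3 + 11)/6 = 24/6 = 4
te_F = (12 + 4·14 + 16)/6 = 84/6 = 14
te_G = (3 + 4·7 + 11)/6 = 42/6 = 7
te_H = (7 + 4·12 + 17)/6 = 72/6 = 12

Forward pass:
ES_A = 0; EF_A = 13
ES_B = 0; EF_B = 12
ES_C = 0; EF_C = 14
ES_D = 12; EF_D = 12+4 = 16
ES_E = 14; EF_E = 14+4 = 18
ES_F = 18; EF_F = 18+14 = 32
ES_G = max(EF_A=13, EF_C=14) = 14; EF_G = 14+7 = 21
ES_H = max(EF_D=16, EF_F=32, EF_G=21) = 32; EF_H = 32+12 = 44
Expected project duration μ = 44 hours. Critical path: C → E → F → H.

44 hours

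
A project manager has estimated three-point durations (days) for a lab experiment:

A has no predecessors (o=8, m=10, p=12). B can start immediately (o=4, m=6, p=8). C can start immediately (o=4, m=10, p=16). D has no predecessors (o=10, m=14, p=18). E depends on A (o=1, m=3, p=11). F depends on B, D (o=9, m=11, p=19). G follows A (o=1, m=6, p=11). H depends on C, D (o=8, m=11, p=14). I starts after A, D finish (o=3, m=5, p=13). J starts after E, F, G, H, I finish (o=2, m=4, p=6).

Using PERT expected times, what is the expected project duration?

30 days

te_A = (8 + 4·10 + 12)/6 = 60/6 = 10
te_B = (4 + 4·6 + 8)/6 = 36/6 = 6
te_C = (4 + 4·10 + 16)/6 = 60/6 = 10
te_D = (10 + 4·14 + 18)/6 = 84/6 = 14
te_E = (1 + 4·3 + 11)/6 = 24/6 = 4
te_F = (9 + 4·11 + 19)/6 = 72/6 = 12
te_G = (1 + 4·6 + 11)/6 = 36/6 = 6
te_H = (8 + 4·11 + 14)/6 = 66/6 = 11
te_I = (3 + 4·5 + 13)/6 = 36/6 = 6
te_J = (2 + 4·4 + 6)/6 = 24/6 = 4

Forward pass:
ES_A = 0; EF_A = 10
ES_B = 0; EF_B = 6
ES_C = 0; EF_C = 10
ES_D = 0; EF_D = 14
ES_E = 10; EF_E = 10+4 = 14
ES_F = max(EF_B=6, EF_D=14) = 14; EF_F = 14+12 = 26
ES_G = 10; EF_G = 10+6 = 16
ES_H = max(EF_C=10, EF_D=14) = 14; EF_H = 14+11 = 25
ES_I = max(EF_A=10, EF_D=14) = 14; EF_I = 14+6 = 20
ES_J = max(EF_E=14, EF_F=26, EF_G=16, EF_H=25, EF_I=20) = 26; EF_J = 26+4 = 30
Expected project duration μ = 30 days. Critical path: D → F → J.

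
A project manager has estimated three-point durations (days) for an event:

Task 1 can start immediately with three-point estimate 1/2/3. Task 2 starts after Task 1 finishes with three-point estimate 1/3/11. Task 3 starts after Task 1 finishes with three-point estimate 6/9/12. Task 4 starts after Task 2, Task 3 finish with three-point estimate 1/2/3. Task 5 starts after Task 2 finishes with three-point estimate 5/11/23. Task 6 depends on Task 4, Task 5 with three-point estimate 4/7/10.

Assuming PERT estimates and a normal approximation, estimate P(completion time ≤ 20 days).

te_Task 1 = (1 + 4·2 + 3)/6 = 12/6 = 2; σ²_Task 1 = ((3−1)/6)² = 0.111
te_Task 2 = (1 + 4·3 + 11)/6 = 24/6 = 4; σ²_Task 2 = ((11−1)/6)² = 2.778
te_Task 3 = (6 + 4·9 + 12)/6 = 54/6 = 9; σ²_Task 3 = ((12−6)/6)² = 1.000
te_Task 4 = (1 + 4·2 + 3)/6 = 12/6 = 2; σ²_Task 4 = ((3−1)/6)² = 0.111
te_Task 5 = (5 + 4·11 + 23)/6 = 72/6 = 12; σ²_Task 5 = ((23−5)/6)² = 9.000
te_Task 6 = (4 + 4·7 + 10)/6 = 42/6 = 7; σ²_Task 6 = ((10−4)/6)² = 1.000

Forward pass:
ES_Task 1 = 0; EF_Task 1 = 2
ES_Task 2 = 2; EF_Task 2 = 2+4 = 6
ES_Task 3 = 2; EF_Task 3 = 2+9 = 11
ES_Task 4 = max(EF_Task 2=6, EF_Task 3=11) = 11; EF_Task 4 = 11+2 = 13
ES_Task 5 = 6; EF_Task 5 = 6+12 = 18
ES_Task 6 = max(EF_Task 4=13, EF_Task 5=18) = 18; EF_Task 6 = 18+7 = 25
Expected project duration μ = 25 days. Critical path: Task 1 → Task 2 → Task 5 → Task 6.

Variance along critical path = 0.111 + 2.778 + 9.000 + 1.000 = 12.889; σ = √12.889 = 3.590 days.
Z = (20 − 25) / 3.590 = -1.393
P(T ≤ 20) = Φ(-1.393) ≈ 0.082

0.082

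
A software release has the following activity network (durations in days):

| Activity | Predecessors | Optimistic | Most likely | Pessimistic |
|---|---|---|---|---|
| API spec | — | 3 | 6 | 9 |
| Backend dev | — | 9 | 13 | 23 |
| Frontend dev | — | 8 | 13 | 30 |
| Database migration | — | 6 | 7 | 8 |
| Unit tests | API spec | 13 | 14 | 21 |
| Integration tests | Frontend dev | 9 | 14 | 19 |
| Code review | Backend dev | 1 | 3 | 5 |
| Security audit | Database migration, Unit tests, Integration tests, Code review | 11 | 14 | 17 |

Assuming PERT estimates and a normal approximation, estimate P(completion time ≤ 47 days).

0.832

te_API spec = (3 + 4·6 + 9)/6 = 36/6 = 6; σ²_API spec = ((9−3)/6)² = 1.000
te_Backend dev = (9 + 4·13 + 23)/6 = 84/6 = 14; σ²_Backend dev = ((23−9)/6)² = 5.444
te_Frontend dev = (8 + 4·13 + 30)/6 = 90/6 = 15; σ²_Frontend dev = ((30−8)/6)² = 13.444
te_Database migration = (6 + 4·7 + 8)/6 = 42/6 = 7; σ²_Database migration = ((8−6)/6)² = 0.111
te_Unit tests = (13 + 4·14 + 21)/6 = 90/6 = 15; σ²_Unit tests = ((21−13)/6)² = 1.778
te_Integration tests = (9 + 4·14 + 19)/6 = 84/6 = 14; σ²_Integration tests = ((19−9)/6)² = 2.778
te_Code review = (1 + 4·3 + 5)/6 = 18/6 = 3; σ²_Code review = ((5−1)/6)² = 0.444
te_Security audit = (11 + 4·14 + 17)/6 = 84/6 = 14; σ²_Security audit = ((17−11)/6)² = 1.000

Forward pass:
ES_API spec = 0; EF_API spec = 6
ES_Backend dev = 0; EF_Backend dev = 14
ES_Frontend dev = 0; EF_Frontend dev = 15
ES_Database migration = 0; EF_Database migration = 7
ES_Unit tests = 6; EF_Unit tests = 6+15 = 21
ES_Integration tests = 15; EF_Integration tests = 15+14 = 29
ES_Code review = 14; EF_Code review = 14+3 = 17
ES_Security audit = max(EF_Database migration=7, EF_Unit tests=21, EF_Integration tests=29, EF_Code review=17) = 29; EF_Security audit = 29+14 = 43
Expected project duration μ = 43 days. Critical path: Frontend dev → Integration tests → Security audit.

Variance along critical path = 13.444 + 2.778 + 1.000 = 17.222; σ = √17.222 = 4.150 days.
Z = (47 − 43) / 4.150 = 0.964
P(T ≤ 47) = Φ(0.964) ≈ 0.832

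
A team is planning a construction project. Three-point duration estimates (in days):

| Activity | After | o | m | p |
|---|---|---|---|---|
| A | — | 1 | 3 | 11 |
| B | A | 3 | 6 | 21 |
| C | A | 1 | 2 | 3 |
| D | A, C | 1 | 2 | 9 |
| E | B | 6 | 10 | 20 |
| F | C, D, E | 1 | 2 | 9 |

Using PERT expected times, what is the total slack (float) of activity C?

te_A = (1 + 4·3 + 11)/6 = 24/6 = 4
te_B = (3 + 4·6 + 21)/6 = 48/6 = 8
te_C = (1 + 4·2 + 3)/6 = 12/6 = 2
te_D = (1 + 4·2 + 9)/6 = 18/6 = 3
te_E = (6 + 4·10 + 20)/6 = 66/6 = 11
te_F = (1 + 4·2 + 9)/6 = 18/6 = 3

Forward pass:
ES_A = 0; EF_A = 4
ES_B = 4; EF_B = 4+8 = 12
ES_C = 4; EF_C = 4+2 = 6
ES_D = max(EF_A=4, EF_C=6) = 6; EF_D = 6+3 = 9
ES_E = 12; EF_E = 12+11 = 23
ES_F = max(EF_C=6, EF_D=9, EF_E=23) = 23; EF_F = 23+3 = 26
Expected project duration μ = 26 days. Critical path: A → B → E → F.

Backward pass:
LF_F = 26; LS_F = 26−3 = 23
LF_E = LS_F = 23; LS_E = 23−11 = 12
LF_D = LS_F = 23; LS_D = 23−3 = 20
LF_C = min(LS_D=20, LS_F=23) = 20; LS_C = 20−2 = 18
LF_B = LS_E = 12; LS_B = 12−8 = 4
LF_A = min(LS_B=4, LS_C=18, LS_D=20) = 4; LS_A = 4−4 = 0
Slack_C = LS_C − ES_C = 18 − 4 = 14

14 days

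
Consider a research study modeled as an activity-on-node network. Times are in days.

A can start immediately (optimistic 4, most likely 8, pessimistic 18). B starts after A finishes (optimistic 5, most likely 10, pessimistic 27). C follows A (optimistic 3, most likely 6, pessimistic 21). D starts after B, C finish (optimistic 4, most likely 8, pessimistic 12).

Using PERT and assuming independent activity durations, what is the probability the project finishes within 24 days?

0.136

te_A = (4 + 4·8 + 18)/6 = 54/6 = 9; σ²_A = ((18−4)/6)² = 5.444
te_B = (5 + 4·10 + 27)/6 = 72/6 = 12; σ²_B = ((27−5)/6)² = 13.444
te_C = (3 + 4·6 + 21)/6 = 48/6 = 8; σ²_C = ((21−3)/6)² = 9.000
te_D = (4 + 4·8 + 12)/6 = 48/6 = 8; σ²_D = ((12−4)/6)² = 1.778

Forward pass:
ES_A = 0; EF_A = 9
ES_B = 9; EF_B = 9+12 = 21
ES_C = 9; EF_C = 9+8 = 17
ES_D = max(EF_B=21, EF_C=17) = 21; EF_D = 21+8 = 29
Expected project duration μ = 29 days. Critical path: A → B → D.

Variance along critical path = 5.444 + 13.444 + 1.778 = 20.667; σ = √20.667 = 4.546 days.
Z = (24 − 29) / 4.546 = -1.100
P(T ≤ 24) = Φ(-1.100) ≈ 0.136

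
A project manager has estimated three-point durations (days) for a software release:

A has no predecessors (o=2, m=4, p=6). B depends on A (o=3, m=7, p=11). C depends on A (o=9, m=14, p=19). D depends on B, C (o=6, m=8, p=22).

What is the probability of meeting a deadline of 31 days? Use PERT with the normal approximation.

te_A = (2 + 4·4 + 6)/6 = 24/6 = 4; σ²_A = ((6−2)/6)² = 0.444
te_B = (3 + 4·7 + 11)/6 = 42/6 = 7; σ²_B = ((11−3)/6)² = 1.778
te_C = (9 + 4·14 + 19)/6 = 84/6 = 14; σ²_C = ((19−9)/6)² = 2.778
te_D = (6 + 4·8 + 22)/6 = 60/6 = 10; σ²_D = ((22−6)/6)² = 7.111

Forward pass:
ES_A = 0; EF_A = 4
ES_B = 4; EF_B = 4+7 = 11
ES_C = 4; EF_C = 4+14 = 18
ES_D = max(EF_B=11, EF_C=18) = 18; EF_D = 18+10 = 28
Expected project duration μ = 28 days. Critical path: A → C → D.

Variance along critical path = 0.444 + 2.778 + 7.111 = 10.333; σ = √10.333 = 3.215 days.
Z = (31 − 28) / 3.215 = 0.933
P(T ≤ 31) = Φ(0.933) ≈ 0.825

0.825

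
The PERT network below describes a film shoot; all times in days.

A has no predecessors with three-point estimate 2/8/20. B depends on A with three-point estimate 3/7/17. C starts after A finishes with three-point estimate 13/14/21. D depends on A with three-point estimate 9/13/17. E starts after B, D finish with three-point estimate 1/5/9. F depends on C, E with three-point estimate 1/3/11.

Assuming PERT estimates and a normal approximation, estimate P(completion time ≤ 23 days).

te_A = (2 + 4·8 + 20)/6 = 54/6 = 9; σ²_A = ((20−2)/6)² = 9.000
te_B = (3 + 4·7 + 17)/6 = 48/6 = 8; σ²_B = ((17−3)/6)² = 5.444
te_C = (13 + 4·14 + 21)/6 = 90/6 = 15; σ²_C = ((21−13)/6)² = 1.778
te_D = (9 + 4·13 + 17)/6 = 78/6 = 13; σ²_D = ((17−9)/6)² = 1.778
te_E = (1 + 4·5 + 9)/6 = 30/6 = 5; σ²_E = ((9−1)/6)² = 1.778
te_F = (1 + 4·3 + 11)/6 = 24/6 = 4; σ²_F = ((11−1)/6)² = 2.778

Forward pass:
ES_A = 0; EF_A = 9
ES_B = 9; EF_B = 9+8 = 17
ES_C = 9; EF_C = 9+15 = 24
ES_D = 9; EF_D = 9+13 = 22
ES_E = max(EF_B=17, EF_D=22) = 22; EF_E = 22+5 = 27
ES_F = max(EF_C=24, EF_E=27) = 27; EF_F = 27+4 = 31
Expected project duration μ = 31 days. Critical path: A → D → E → F.

Variance along critical path = 9.000 + 1.778 + 1.778 + 2.778 = 15.333; σ = √15.333 = 3.916 days.
Z = (23 − 31) / 3.916 = -2.043
P(T ≤ 23) = Φ(-2.043) ≈ 0.021

0.021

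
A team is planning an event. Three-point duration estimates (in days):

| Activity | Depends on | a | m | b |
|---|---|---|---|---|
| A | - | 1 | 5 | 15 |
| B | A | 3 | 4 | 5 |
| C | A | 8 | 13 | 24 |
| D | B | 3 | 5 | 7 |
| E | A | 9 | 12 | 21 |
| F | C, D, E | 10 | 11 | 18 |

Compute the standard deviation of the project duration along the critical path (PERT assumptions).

te_A = (1 + 4·5 + 15)/6 = 36/6 = 6; σ²_A = ((15−1)/6)² = 5.444
te_B = (3 + 4·4 + 5)/6 = 24/6 = 4; σ²_B = ((5−3)/6)² = 0.111
te_C = (8 + 4·13 + 24)/6 = 84/6 = 14; σ²_C = ((24−8)/6)² = 7.111
te_D = (3 + 4·5 + 7)/6 = 30/6 = 5; σ²_D = ((7−3)/6)² = 0.444
te_E = (9 + 4·12 + 21)/6 = 78/6 = 13; σ²_E = ((21−9)/6)² = 4.000
te_F = (10 + 4·11 + 18)/6 = 72/6 = 12; σ²_F = ((18−10)/6)² = 1.778

Forward pass:
ES_A = 0; EF_A = 6
ES_B = 6; EF_B = 6+4 = 10
ES_C = 6; EF_C = 6+14 = 20
ES_D = 10; EF_D = 10+5 = 15
ES_E = 6; EF_E = 6+13 = 19
ES_F = max(EF_C=20, EF_D=15, EF_E=19) = 20; EF_F = 20+12 = 32
Expected project duration μ = 32 days. Critical path: A → C → F.

Variance along critical path = 5.444 + 7.111 + 1.778 = 14.333
σ = √14.333 = 3.786 days

3.79 days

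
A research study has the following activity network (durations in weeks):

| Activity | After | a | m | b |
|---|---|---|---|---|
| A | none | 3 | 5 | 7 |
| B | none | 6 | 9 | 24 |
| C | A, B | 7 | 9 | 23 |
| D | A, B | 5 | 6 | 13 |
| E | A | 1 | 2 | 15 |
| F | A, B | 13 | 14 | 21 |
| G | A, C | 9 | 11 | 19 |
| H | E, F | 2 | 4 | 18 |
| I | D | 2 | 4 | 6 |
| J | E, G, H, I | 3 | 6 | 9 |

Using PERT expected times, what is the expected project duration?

40 weeks

te_A = (3 + 4·5 + 7)/6 = 30/6 = 5
te_B = (6 + 4·9 + 24)/6 = 66/6 = 11
te_C = (7 + 4·9 + 23)/6 = 66/6 = 11
te_D = (5 + 4·6 + 13)/6 = 42/6 = 7
te_E = (1 + 4·2 + 15)/6 = 24/6 = 4
te_F = (13 + 4·14 + 21)/6 = 90/6 = 15
te_G = (9 + 4·11 + 19)/6 = 72/6 = 12
te_H = (2 + 4·4 + 18)/6 = 36/6 = 6
te_I = (2 + 4·4 + 6)/6 = 24/6 = 4
te_J = (3 + 4·6 + 9)/6 = 36/6 = 6

Forward pass:
ES_A = 0; EF_A = 5
ES_B = 0; EF_B = 11
ES_C = max(EF_A=5, EF_B=11) = 11; EF_C = 11+11 = 22
ES_D = max(EF_A=5, EF_B=11) = 11; EF_D = 11+7 = 18
ES_E = 5; EF_E = 5+4 = 9
ES_F = max(EF_A=5, EF_B=11) = 11; EF_F = 11+15 = 26
ES_G = max(EF_A=5, EF_C=22) = 22; EF_G = 22+12 = 34
ES_H = max(EF_E=9, EF_F=26) = 26; EF_H = 26+6 = 32
ES_I = 18; EF_I = 18+4 = 22
ES_J = max(EF_E=9, EF_G=34, EF_H=32, EF_I=22) = 34; EF_J = 34+6 = 40
Expected project duration μ = 40 weeks. Critical path: B → C → G → J.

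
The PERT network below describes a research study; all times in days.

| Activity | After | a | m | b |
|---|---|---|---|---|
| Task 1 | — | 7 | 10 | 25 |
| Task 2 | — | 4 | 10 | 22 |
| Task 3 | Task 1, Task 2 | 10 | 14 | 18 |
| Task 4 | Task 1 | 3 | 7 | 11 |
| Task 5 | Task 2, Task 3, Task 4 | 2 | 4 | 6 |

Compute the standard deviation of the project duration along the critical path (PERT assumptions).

3.35 days

te_Task 1 = (7 + 4·10 + 25)/6 = 72/6 = 12; σ²_Task 1 = ((25−7)/6)² = 9.000
te_Task 2 = (4 + 4·10 + 22)/6 = 66/6 = 11; σ²_Task 2 = ((22−4)/6)² = 9.000
te_Task 3 = (10 + 4·14 + 18)/6 = 84/6 = 14; σ²_Task 3 = ((18−10)/6)² = 1.778
te_Task 4 = (3 + 4·7 + 11)/6 = 42/6 = 7; σ²_Task 4 = ((11−3)/6)² = 1.778
te_Task 5 = (2 + 4·4 + 6)/6 = 24/6 = 4; σ²_Task 5 = ((6−2)/6)² = 0.444

Forward pass:
ES_Task 1 = 0; EF_Task 1 = 12
ES_Task 2 = 0; EF_Task 2 = 11
ES_Task 3 = max(EF_Task 1=12, EF_Task 2=11) = 12; EF_Task 3 = 12+14 = 26
ES_Task 4 = 12; EF_Task 4 = 12+7 = 19
ES_Task 5 = max(EF_Task 2=11, EF_Task 3=26, EF_Task 4=19) = 26; EF_Task 5 = 26+4 = 30
Expected project duration μ = 30 days. Critical path: Task 1 → Task 3 → Task 5.

Variance along critical path = 9.000 + 1.778 + 0.444 = 11.222
σ = √11.222 = 3.350 days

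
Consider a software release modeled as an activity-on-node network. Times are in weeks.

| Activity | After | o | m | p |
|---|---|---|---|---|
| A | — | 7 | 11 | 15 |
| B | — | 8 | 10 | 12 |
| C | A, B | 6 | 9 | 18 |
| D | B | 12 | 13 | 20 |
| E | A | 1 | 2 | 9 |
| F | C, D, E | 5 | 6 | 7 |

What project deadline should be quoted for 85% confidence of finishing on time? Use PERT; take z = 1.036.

31.6 weeks

te_A = (7 + 4·11 + 15)/6 = 66/6 = 11; σ²_A = ((15−7)/6)² = 1.778
te_B = (8 + 4·10 + 12)/6 = 60/6 = 10; σ²_B = ((12−8)/6)² = 0.444
te_C = (6 + 4·9 + 18)/6 = 60/6 = 10; σ²_C = ((18−6)/6)² = 4.000
te_D = (12 + 4·13 + 20)/6 = 84/6 = 14; σ²_D = ((20−12)/6)² = 1.778
te_E = (1 + 4·2 + 9)/6 = 18/6 = 3; σ²_E = ((9−1)/6)² = 1.778
te_F = (5 + 4·6 + 7)/6 = 36/6 = 6; σ²_F = ((7−5)/6)² = 0.111

Forward pass:
ES_A = 0; EF_A = 11
ES_B = 0; EF_B = 10
ES_C = max(EF_A=11, EF_B=10) = 11; EF_C = 11+10 = 21
ES_D = 10; EF_D = 10+14 = 24
ES_E = 11; EF_E = 11+3 = 14
ES_F = max(EF_C=21, EF_D=24, EF_E=14) = 24; EF_F = 24+6 = 30
Expected project duration μ = 30 weeks. Critical path: B → D → F.

Variance along critical path = 0.444 + 1.778 + 0.111 = 2.333; σ = 1.528 weeks.
D = μ + z·σ = 30 + 1.036·1.528 = 31.6 weeks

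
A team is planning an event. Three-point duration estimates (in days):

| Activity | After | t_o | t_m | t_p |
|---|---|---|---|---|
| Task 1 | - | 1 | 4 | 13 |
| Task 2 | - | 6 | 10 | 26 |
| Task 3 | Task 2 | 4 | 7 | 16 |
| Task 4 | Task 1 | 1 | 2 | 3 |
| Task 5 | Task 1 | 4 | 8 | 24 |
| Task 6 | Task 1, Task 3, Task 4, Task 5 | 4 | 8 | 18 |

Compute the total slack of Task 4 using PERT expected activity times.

13 days

te_Task 1 = (1 + 4·4 + 13)/6 = 30/6 = 5
te_Task 2 = (6 + 4·10 + 26)/6 = 72/6 = 12
te_Task 3 = (4 + 4·7 + 16)/6 = 48/6 = 8
te_Task 4 = (1 + 4·2 + 3)/6 = 12/6 = 2
te_Task 5 = (4 + 4·8 + 24)/6 = 60/6 = 10
te_Task 6 = (4 + 4·8 + 18)/6 = 54/6 = 9

Forward pass:
ES_Task 1 = 0; EF_Task 1 = 5
ES_Task 2 = 0; EF_Task 2 = 12
ES_Task 3 = 12; EF_Task 3 = 12+8 = 20
ES_Task 4 = 5; EF_Task 4 = 5+2 = 7
ES_Task 5 = 5; EF_Task 5 = 5+10 = 15
ES_Task 6 = max(EF_Task 1=5, EF_Task 3=20, EF_Task 4=7, EF_Task 5=15) = 20; EF_Task 6 = 20+9 = 29
Expected project duration μ = 29 days. Critical path: Task 2 → Task 3 → Task 6.

Backward pass:
LF_Task 6 = 29; LS_Task 6 = 29−9 = 20
LF_Task 5 = LS_Task 6 = 20; LS_Task 5 = 20−10 = 10
LF_Task 4 = LS_Task 6 = 20; LS_Task 4 = 20−2 = 18
LF_Task 3 = LS_Task 6 = 20; LS_Task 3 = 20−8 = 12
LF_Task 2 = LS_Task 3 = 12; LS_Task 2 = 12−12 = 0
LF_Task 1 = min(LS_Task 4=18, LS_Task 5=10, LS_Task 6=20) = 10; LS_Task 1 = 10−5 = 5
Slack_Task 4 = LS_Task 4 − ES_Task 4 = 18 − 5 = 13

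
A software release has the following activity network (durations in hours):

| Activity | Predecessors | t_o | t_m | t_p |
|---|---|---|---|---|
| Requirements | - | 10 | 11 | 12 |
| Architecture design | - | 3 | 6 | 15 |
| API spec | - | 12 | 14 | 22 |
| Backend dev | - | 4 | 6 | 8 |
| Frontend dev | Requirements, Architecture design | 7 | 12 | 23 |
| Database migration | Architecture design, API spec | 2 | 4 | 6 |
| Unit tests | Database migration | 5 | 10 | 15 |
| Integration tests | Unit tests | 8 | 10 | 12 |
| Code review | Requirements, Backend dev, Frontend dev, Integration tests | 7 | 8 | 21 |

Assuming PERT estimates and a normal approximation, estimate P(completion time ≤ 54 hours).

0.926

te_Requirements = (10 + 4·11 + 12)/6 = 66/6 = 11; σ²_Requirements = ((12−10)/6)² = 0.111
te_Architecture design = (3 + 4·6 + 15)/6 = 42/6 = 7; σ²_Architecture design = ((15−3)/6)² = 4.000
te_API spec = (12 + 4·14 + 22)/6 = 90/6 = 15; σ²_API spec = ((22−12)/6)² = 2.778
te_Backend dev = (4 + 4·6 + 8)/6 = 36/6 = 6; σ²_Backend dev = ((8−4)/6)² = 0.444
te_Frontend dev = (7 + 4·12 + 23)/6 = 78/6 = 13; σ²_Frontend dev = ((23−7)/6)² = 7.111
te_Database migration = (2 + 4·4 + 6)/6 = 24/6 = 4; σ²_Database migration = ((6−2)/6)² = 0.444
te_Unit tests = (5 + 4·10 + 15)/6 = 60/6 = 10; σ²_Unit tests = ((15−5)/6)² = 2.778
te_Integration tests = (8 + 4·10 + 12)/6 = 60/6 = 10; σ²_Integration tests = ((12−8)/6)² = 0.444
te_Code review = (7 + 4·8 + 21)/6 = 60/6 = 10; σ²_Code review = ((21−7)/6)² = 5.444

Forward pass:
ES_Requirements = 0; EF_Requirements = 11
ES_Architecture design = 0; EF_Architecture design = 7
ES_API spec = 0; EF_API spec = 15
ES_Backend dev = 0; EF_Backend dev = 6
ES_Frontend dev = max(EF_Requirements=11, EF_Architecture design=7) = 11; EF_Frontend dev = 11+13 = 24
ES_Database migration = max(EF_Architecture design=7, EF_API spec=15) = 15; EF_Database migration = 15+4 = 19
ES_Unit tests = 19; EF_Unit tests = 19+10 = 29
ES_Integration tests = 29; EF_Integration tests = 29+10 = 39
ES_Code review = max(EF_Requirements=11, EF_Backend dev=6, EF_Frontend dev=24, EF_Integration tests=39) = 39; EF_Code review = 39+10 = 49
Expected project duration μ = 49 hours. Critical path: API spec → Database migration → Unit tests → Integration tests → Code review.

Variance along critical path = 2.778 + 0.444 + 2.778 + 0.444 + 5.444 = 11.889; σ = √11.889 = 3.448 hours.
Z = (54 − 49) / 3.448 = 1.450
P(T ≤ 54) = Φ(1.450) ≈ 0.926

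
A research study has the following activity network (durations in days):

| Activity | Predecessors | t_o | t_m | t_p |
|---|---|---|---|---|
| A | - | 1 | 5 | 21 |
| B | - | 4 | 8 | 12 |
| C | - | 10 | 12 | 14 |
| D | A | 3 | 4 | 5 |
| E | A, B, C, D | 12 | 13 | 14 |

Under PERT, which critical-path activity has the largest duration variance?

te_A = (1 + 4·5 + 21)/6 = 42/6 = 7; σ²_A = ((21−1)/6)² = 11.111
te_B = (4 + 4·8 + 12)/6 = 48/6 = 8; σ²_B = ((12−4)/6)² = 1.778
te_C = (10 + 4·12 + 14)/6 = 72/6 = 12; σ²_C = ((14−10)/6)² = 0.444
te_D = (3 + 4·4 + 5)/6 = 24/6 = 4; σ²_D = ((5−3)/6)² = 0.111
te_E = (12 + 4·13 + 14)/6 = 78/6 = 13; σ²_E = ((14−12)/6)² = 0.111

Forward pass:
ES_A = 0; EF_A = 7
ES_B = 0; EF_B = 8
ES_C = 0; EF_C = 12
ES_D = 7; EF_D = 7+4 = 11
ES_E = max(EF_A=7, EF_B=8, EF_C=12, EF_D=11) = 12; EF_E = 12+13 = 25
Expected project duration μ = 25 days. Critical path: C → E.

Variances on critical path: σ²_C=0.444, σ²_E=0.111.
Largest is σ²_C = 0.444.

C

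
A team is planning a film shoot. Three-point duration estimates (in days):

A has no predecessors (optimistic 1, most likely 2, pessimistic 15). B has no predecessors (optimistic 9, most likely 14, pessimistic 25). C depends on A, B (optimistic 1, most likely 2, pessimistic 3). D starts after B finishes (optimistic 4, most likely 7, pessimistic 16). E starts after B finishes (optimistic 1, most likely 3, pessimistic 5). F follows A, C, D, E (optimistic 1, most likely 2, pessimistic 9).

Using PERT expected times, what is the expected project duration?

26 days

te_A = (1 + 4·2 + 15)/6 = 24/6 = 4
te_B = (9 + 4·14 + 25)/6 = 90/6 = 15
te_C = (1 + 4·2 + 3)/6 = 12/6 = 2
te_D = (4 + 4·7 + 16)/6 = 48/6 = 8
te_E = (1 + 4·3 + 5)/6 = 18/6 = 3
te_F = (1 + 4·2 + 9)/6 = 18/6 = 3

Forward pass:
ES_A = 0; EF_A = 4
ES_B = 0; EF_B = 15
ES_C = max(EF_A=4, EF_B=15) = 15; EF_C = 15+2 = 17
ES_D = 15; EF_D = 15+8 = 23
ES_E = 15; EF_E = 15+3 = 18
ES_F = max(EF_A=4, EF_C=17, EF_D=23, EF_E=18) = 23; EF_F = 23+3 = 26
Expected project duration μ = 26 days. Critical path: B → D → F.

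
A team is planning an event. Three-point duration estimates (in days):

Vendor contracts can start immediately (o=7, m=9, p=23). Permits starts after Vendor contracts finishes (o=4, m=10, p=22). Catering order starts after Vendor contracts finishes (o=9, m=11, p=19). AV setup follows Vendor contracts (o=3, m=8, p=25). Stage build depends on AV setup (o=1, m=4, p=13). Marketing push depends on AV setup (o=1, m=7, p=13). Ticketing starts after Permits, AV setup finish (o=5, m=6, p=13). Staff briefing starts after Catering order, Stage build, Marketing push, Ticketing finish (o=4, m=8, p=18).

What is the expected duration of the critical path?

38 days

te_Vendor contracts = (7 + 4·9 + 23)/6 = 66/6 = 11
te_Permits = (4 + 4·10 + 22)/6 = 66/6 = 11
te_Catering order = (9 + 4·11 + 19)/6 = 72/6 = 12
te_AV setup = (3 + 4·8 + 25)/6 = 60/6 = 10
te_Stage build = (1 + 4·4 + 13)/6 = 30/6 = 5
te_Marketing push = (1 + 4·7 + 13)/6 = 42/6 = 7
te_Ticketing = (5 + 4·6 + 13)/6 = 42/6 = 7
te_Staff briefing = (4 + 4·8 + 18)/6 = 54/6 = 9

Forward pass:
ES_Vendor contracts = 0; EF_Vendor contracts = 11
ES_Permits = 11; EF_Permits = 11+11 = 22
ES_Catering order = 11; EF_Catering order = 11+12 = 23
ES_AV setup = 11; EF_AV setup = 11+10 = 21
ES_Stage build = 21; EF_Stage build = 21+5 = 26
ES_Marketing push = 21; EF_Marketing push = 21+7 = 28
ES_Ticketing = max(EF_Permits=22, EF_AV setup=21) = 22; EF_Ticketing = 22+7 = 29
ES_Staff briefing = max(EF_Catering order=23, EF_Stage build=26, EF_Marketing push=28, EF_Ticketing=29) = 29; EF_Staff briefing = 29+9 = 38
Expected project duration μ = 38 days. Critical path: Vendor contracts → Permits → Ticketing → Staff briefing.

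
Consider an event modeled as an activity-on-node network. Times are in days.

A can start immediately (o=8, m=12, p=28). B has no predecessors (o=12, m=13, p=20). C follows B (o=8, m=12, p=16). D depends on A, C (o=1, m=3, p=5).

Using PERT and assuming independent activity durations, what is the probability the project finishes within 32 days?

0.933

te_A = (8 + 4·12 + 28)/6 = 84/6 = 14; σ²_A = ((28−8)/6)² = 11.111
te_B = (12 + 4·13 + 20)/6 = 84/6 = 14; σ²_B = ((20−12)/6)² = 1.778
te_C = (8 + 4·12 + 16)/6 = 72/6 = 12; σ²_C = ((16−8)/6)² = 1.778
te_D = (1 + 4·3 + 5)/6 = 18/6 = 3; σ²_D = ((5−1)/6)² = 0.444

Forward pass:
ES_A = 0; EF_A = 14
ES_B = 0; EF_B = 14
ES_C = 14; EF_C = 14+12 = 26
ES_D = max(EF_A=14, EF_C=26) = 26; EF_D = 26+3 = 29
Expected project duration μ = 29 days. Critical path: B → C → D.

Variance along critical path = 1.778 + 1.778 + 0.444 = 4.000; σ = √4.000 = 2.000 days.
Z = (32 − 29) / 2.000 = 1.500
P(T ≤ 32) = Φ(1.500) ≈ 0.933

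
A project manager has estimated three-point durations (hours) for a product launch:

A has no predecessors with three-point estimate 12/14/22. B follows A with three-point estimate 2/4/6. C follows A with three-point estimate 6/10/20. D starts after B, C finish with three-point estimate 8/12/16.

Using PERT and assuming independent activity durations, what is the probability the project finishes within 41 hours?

0.829

te_A = (12 + 4·14 + 22)/6 = 90/6 = 15; σ²_A = ((22−12)/6)² = 2.778
te_B = (2 + 4·4 + 6)/6 = 24/6 = 4; σ²_B = ((6−2)/6)² = 0.444
te_C = (6 + 4·10 + 20)/6 = 66/6 = 11; σ²_C = ((20−6)/6)² = 5.444
te_D = (8 + 4·12 + 16)/6 = 72/6 = 12; σ²_D = ((16−8)/6)² = 1.778

Forward pass:
ES_A = 0; EF_A = 15
ES_B = 15; EF_B = 15+4 = 19
ES_C = 15; EF_C = 15+11 = 26
ES_D = max(EF_B=19, EF_C=26) = 26; EF_D = 26+12 = 38
Expected project duration μ = 38 hours. Critical path: A → C → D.

Variance along critical path = 2.778 + 5.444 + 1.778 = 10.000; σ = √10.000 = 3.162 hours.
Z = (41 − 38) / 3.162 = 0.949
P(T ≤ 41) = Φ(0.949) ≈ 0.829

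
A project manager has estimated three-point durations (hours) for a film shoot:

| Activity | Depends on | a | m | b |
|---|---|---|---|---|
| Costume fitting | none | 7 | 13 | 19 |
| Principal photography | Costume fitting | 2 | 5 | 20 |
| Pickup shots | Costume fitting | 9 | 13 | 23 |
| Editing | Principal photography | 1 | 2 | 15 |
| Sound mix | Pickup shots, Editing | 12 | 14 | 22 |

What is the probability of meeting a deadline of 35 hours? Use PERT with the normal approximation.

te_Costume fitting = (7 + 4·13 + 19)/6 = 78/6 = 13; σ²_Costume fitting = ((19−7)/6)² = 4.000
te_Principal photography = (2 + 4·5 + 20)/6 = 42/6 = 7; σ²_Principal photography = ((20−2)/6)² = 9.000
te_Pickup shots = (9 + 4·13 + 23)/6 = 84/6 = 14; σ²_Pickup shots = ((23−9)/6)² = 5.444
te_Editing = (1 + 4·2 + 15)/6 = 24/6 = 4; σ²_Editing = ((15−1)/6)² = 5.444
te_Sound mix = (12 + 4·14 + 22)/6 = 90/6 = 15; σ²_Sound mix = ((22−12)/6)² = 2.778

Forward pass:
ES_Costume fitting = 0; EF_Costume fitting = 13
ES_Principal photography = 13; EF_Principal photography = 13+7 = 20
ES_Pickup shots = 13; EF_Pickup shots = 13+14 = 27
ES_Editing = 20; EF_Editing = 20+4 = 24
ES_Sound mix = max(EF_Pickup shots=27, EF_Editing=24) = 27; EF_Sound mix = 27+15 = 42
Expected project duration μ = 42 hours. Critical path: Costume fitting → Pickup shots → Sound mix.

Variance along critical path = 4.000 + 5.444 + 2.778 = 12.222; σ = √12.222 = 3.496 hours.
Z = (35 − 42) / 3.496 = -2.002
P(T ≤ 35) = Φ(-2.002) ≈ 0.023

0.023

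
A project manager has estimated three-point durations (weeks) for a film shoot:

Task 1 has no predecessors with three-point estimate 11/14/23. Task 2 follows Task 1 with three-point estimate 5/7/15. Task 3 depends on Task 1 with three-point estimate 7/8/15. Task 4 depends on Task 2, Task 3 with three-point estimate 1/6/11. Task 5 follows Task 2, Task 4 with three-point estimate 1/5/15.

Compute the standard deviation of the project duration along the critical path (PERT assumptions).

3.74 weeks

te_Task 1 = (11 + 4·14 + 23)/6 = 90/6 = 15; σ²_Task 1 = ((23−11)/6)² = 4.000
te_Task 2 = (5 + 4·7 + 15)/6 = 48/6 = 8; σ²_Task 2 = ((15−5)/6)² = 2.778
te_Task 3 = (7 + 4·8 + 15)/6 = 54/6 = 9; σ²_Task 3 = ((15−7)/6)² = 1.778
te_Task 4 = (1 + 4·6 + 11)/6 = 36/6 = 6; σ²_Task 4 = ((11−1)/6)² = 2.778
te_Task 5 = (1 + 4·5 + 15)/6 = 36/6 = 6; σ²_Task 5 = ((15−1)/6)² = 5.444

Forward pass:
ES_Task 1 = 0; EF_Task 1 = 15
ES_Task 2 = 15; EF_Task 2 = 15+8 = 23
ES_Task 3 = 15; EF_Task 3 = 15+9 = 24
ES_Task 4 = max(EF_Task 2=23, EF_Task 3=24) = 24; EF_Task 4 = 24+6 = 30
ES_Task 5 = max(EF_Task 2=23, EF_Task 4=30) = 30; EF_Task 5 = 30+6 = 36
Expected project duration μ = 36 weeks. Critical path: Task 1 → Task 3 → Task 4 → Task 5.

Variance along critical path = 4.000 + 1.778 + 2.778 + 5.444 = 14.000
σ = √14.000 = 3.742 weeks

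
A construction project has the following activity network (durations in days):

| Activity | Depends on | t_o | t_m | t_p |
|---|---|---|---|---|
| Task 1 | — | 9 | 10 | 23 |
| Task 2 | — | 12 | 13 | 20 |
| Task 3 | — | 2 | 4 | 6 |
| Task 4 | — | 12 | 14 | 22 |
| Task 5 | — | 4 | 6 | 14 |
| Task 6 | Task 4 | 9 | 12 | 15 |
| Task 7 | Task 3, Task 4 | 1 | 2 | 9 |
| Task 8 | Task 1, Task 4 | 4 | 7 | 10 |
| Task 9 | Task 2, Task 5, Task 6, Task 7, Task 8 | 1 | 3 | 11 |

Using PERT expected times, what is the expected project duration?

31 days

te_Task 1 = (9 + 4·10 + 23)/6 = 72/6 = 12
te_Task 2 = (12 + 4·13 + 20)/6 = 84/6 = 14
te_Task 3 = (2 + 4·4 + 6)/6 = 24/6 = 4
te_Task 4 = (12 + 4·14 + 22)/6 = 90/6 = 15
te_Task 5 = (4 + 4·6 + 14)/6 = 42/6 = 7
te_Task 6 = (9 + 4·12 + 15)/6 = 72/6 = 12
te_Task 7 = (1 + 4·2 + 9)/6 = 18/6 = 3
te_Task 8 = (4 + 4·7 + 10)/6 = 42/6 = 7
te_Task 9 = (1 + 4·3 + 11)/6 = 24/6 = 4

Forward pass:
ES_Task 1 = 0; EF_Task 1 = 12
ES_Task 2 = 0; EF_Task 2 = 14
ES_Task 3 = 0; EF_Task 3 = 4
ES_Task 4 = 0; EF_Task 4 = 15
ES_Task 5 = 0; EF_Task 5 = 7
ES_Task 6 = 15; EF_Task 6 = 15+12 = 27
ES_Task 7 = max(EF_Task 3=4, EF_Task 4=15) = 15; EF_Task 7 = 15+3 = 18
ES_Task 8 = max(EF_Task 1=12, EF_Task 4=15) = 15; EF_Task 8 = 15+7 = 22
ES_Task 9 = max(EF_Task 2=14, EF_Task 5=7, EF_Task 6=27, EF_Task 7=18, EF_Task 8=22) = 27; EF_Task 9 = 27+4 = 31
Expected project duration μ = 31 days. Critical path: Task 4 → Task 6 → Task 9.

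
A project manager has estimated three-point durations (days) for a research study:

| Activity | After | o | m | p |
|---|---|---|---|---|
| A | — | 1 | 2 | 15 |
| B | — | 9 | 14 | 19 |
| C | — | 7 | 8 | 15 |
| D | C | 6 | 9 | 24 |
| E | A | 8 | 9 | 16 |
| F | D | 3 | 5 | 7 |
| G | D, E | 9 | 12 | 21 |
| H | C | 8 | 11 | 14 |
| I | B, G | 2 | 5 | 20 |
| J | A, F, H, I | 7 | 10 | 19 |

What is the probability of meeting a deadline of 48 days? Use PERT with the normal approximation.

te_A = (1 + 4·2 + 15)/6 = 24/6 = 4; σ²_A = ((15−1)/6)² = 5.444
te_B = (9 + 4·14 + 19)/6 = 84/6 = 14; σ²_B = ((19−9)/6)² = 2.778
te_C = (7 + 4·8 + 15)/6 = 54/6 = 9; σ²_C = ((15−7)/6)² = 1.778
te_D = (6 + 4·9 + 24)/6 = 66/6 = 11; σ²_D = ((24−6)/6)² = 9.000
te_E = (8 + 4·9 + 16)/6 = 60/6 = 10; σ²_E = ((16−8)/6)² = 1.778
te_F = (3 + 4·5 + 7)/6 = 30/6 = 5; σ²_F = ((7−3)/6)² = 0.444
te_G = (9 + 4·12 + 21)/6 = 78/6 = 13; σ²_G = ((21−9)/6)² = 4.000
te_H = (8 + 4·11 + 14)/6 = 66/6 = 11; σ²_H = ((14−8)/6)² = 1.000
te_I = (2 + 4·5 + 20)/6 = 42/6 = 7; σ²_I = ((20−2)/6)² = 9.000
te_J = (7 + 4·10 + 19)/6 = 66/6 = 11; σ²_J = ((19−7)/6)² = 4.000

Forward pass:
ES_A = 0; EF_A = 4
ES_B = 0; EF_B = 14
ES_C = 0; EF_C = 9
ES_D = 9; EF_D = 9+11 = 20
ES_E = 4; EF_E = 4+10 = 14
ES_F = 20; EF_F = 20+5 = 25
ES_G = max(EF_D=20, EF_E=14) = 20; EF_G = 20+13 = 33
ES_H = 9; EF_H = 9+11 = 20
ES_I = max(EF_B=14, EF_G=33) = 33; EF_I = 33+7 = 40
ES_J = max(EF_A=4, EF_F=25, EF_H=20, EF_I=40) = 40; EF_J = 40+11 = 51
Expected project duration μ = 51 days. Critical path: C → D → G → I → J.

Variance along critical path = 1.778 + 9.000 + 4.000 + 9.000 + 4.000 = 27.778; σ = √27.778 = 5.270 days.
Z = (48 − 51) / 5.270 = -0.569
P(T ≤ 48) = Φ(-0.569) ≈ 0.285

0.285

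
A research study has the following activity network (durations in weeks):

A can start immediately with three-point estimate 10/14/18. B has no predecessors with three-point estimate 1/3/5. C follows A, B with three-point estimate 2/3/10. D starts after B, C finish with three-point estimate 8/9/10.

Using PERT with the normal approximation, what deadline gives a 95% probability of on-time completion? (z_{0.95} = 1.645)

30.1 weeks

te_A = (10 + 4·14 + 18)/6 = 84/6 = 14; σ²_A = ((18−10)/6)² = 1.778
te_B = (1 + 4·3 + 5)/6 = 18/6 = 3; σ²_B = ((5−1)/6)² = 0.444
te_C = (2 + 4·3 + 10)/6 = 24/6 = 4; σ²_C = ((10−2)/6)² = 1.778
te_D = (8 + 4·9 + 10)/6 = 54/6 = 9; σ²_D = ((10−8)/6)² = 0.111

Forward pass:
ES_A = 0; EF_A = 14
ES_B = 0; EF_B = 3
ES_C = max(EF_A=14, EF_B=3) = 14; EF_C = 14+4 = 18
ES_D = max(EF_B=3, EF_C=18) = 18; EF_D = 18+9 = 27
Expected project duration μ = 27 weeks. Critical path: A → C → D.

Variance along critical path = 1.778 + 1.778 + 0.111 = 3.667; σ = 1.915 weeks.
D = μ + z·σ = 27 + 1.645·1.915 = 30.1 weeks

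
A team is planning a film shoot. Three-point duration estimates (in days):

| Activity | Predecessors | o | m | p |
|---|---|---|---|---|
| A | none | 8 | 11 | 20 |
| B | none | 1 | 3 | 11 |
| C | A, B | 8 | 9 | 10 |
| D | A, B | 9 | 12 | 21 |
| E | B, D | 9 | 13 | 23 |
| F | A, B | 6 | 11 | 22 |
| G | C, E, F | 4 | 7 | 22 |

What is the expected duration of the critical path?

te_A = (8 + 4·11 + 20)/6 = 72/6 = 12
te_B = (1 + 4·3 + 11)/6 = 24/6 = 4
te_C = (8 + 4·9 + 10)/6 = 54/6 = 9
te_D = (9 + 4·12 + 21)/6 = 78/6 = 13
te_E = (9 + 4·13 + 23)/6 = 84/6 = 14
te_F = (6 + 4·11 + 22)/6 = 72/6 = 12
te_G = (4 + 4·7 + 22)/6 = 54/6 = 9

Forward pass:
ES_A = 0; EF_A = 12
ES_B = 0; EF_B = 4
ES_C = max(EF_A=12, EF_B=4) = 12; EF_C = 12+9 = 21
ES_D = max(EF_A=12, EF_B=4) = 12; EF_D = 12+13 = 25
ES_E = max(EF_B=4, EF_D=25) = 25; EF_E = 25+14 = 39
ES_F = max(EF_A=12, EF_B=4) = 12; EF_F = 12+12 = 24
ES_G = max(EF_C=21, EF_E=39, EF_F=24) = 39; EF_G = 39+9 = 48
Expected project duration μ = 48 days. Critical path: A → D → E → G.

48 days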